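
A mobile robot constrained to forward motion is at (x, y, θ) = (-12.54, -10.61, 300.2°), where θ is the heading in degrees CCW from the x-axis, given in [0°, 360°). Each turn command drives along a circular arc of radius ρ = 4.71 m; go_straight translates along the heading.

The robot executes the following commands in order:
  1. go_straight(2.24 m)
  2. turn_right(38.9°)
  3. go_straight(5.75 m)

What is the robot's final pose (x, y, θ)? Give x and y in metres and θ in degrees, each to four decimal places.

set_pose: (x, y, θ) = (-12.5400, -10.6100, 300.2000°), ρ = 4.71
go_straight(2.24): x += 2.24·cos θ, y += 2.24·sin θ → (-11.4132, -12.5460, 300.2000°)
turn_right(38.9°): centre at ρ to the right, rotate −38.9° → (-10.8282, -15.6276, 261.3000°)
go_straight(5.75): x += 5.75·cos θ, y += 5.75·sin θ → (-11.6979, -21.3115, 261.3000°)

(-11.6979, -21.3115, 261.3000°)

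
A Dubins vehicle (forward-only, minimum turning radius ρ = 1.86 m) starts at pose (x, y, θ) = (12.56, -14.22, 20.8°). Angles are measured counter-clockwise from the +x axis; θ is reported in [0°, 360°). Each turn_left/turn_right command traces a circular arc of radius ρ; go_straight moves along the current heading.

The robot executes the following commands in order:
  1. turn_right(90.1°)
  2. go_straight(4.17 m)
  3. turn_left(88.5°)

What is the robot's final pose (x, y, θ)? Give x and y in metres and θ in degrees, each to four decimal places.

set_pose: (x, y, θ) = (12.5600, -14.2200, 20.8000°), ρ = 1.86
turn_right(90.1°): centre at ρ to the right, rotate −90.1° → (14.9604, -15.3013, -69.3000° ≡ 290.7000°)
go_straight(4.17): x += 4.17·cos θ, y += 4.17·sin θ → (16.4344, -19.2021, 290.7000°)
turn_left(88.5°): centre at ρ to the left, rotate +88.5° → (18.7860, -20.3012, 379.2000° ≡ 19.2000°)

(18.7860, -20.3012, 19.2000°)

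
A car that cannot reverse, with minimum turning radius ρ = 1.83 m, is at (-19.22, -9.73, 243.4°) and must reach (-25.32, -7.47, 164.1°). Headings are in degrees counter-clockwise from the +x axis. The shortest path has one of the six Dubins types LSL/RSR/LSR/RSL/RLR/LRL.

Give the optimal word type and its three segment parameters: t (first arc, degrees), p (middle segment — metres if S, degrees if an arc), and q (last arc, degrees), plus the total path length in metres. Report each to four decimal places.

RSL: t = 107.0802°, p = 3.3702 m, q = 27.7802°, L = 7.6775 m

Let ψ = atan2(Δy, Δx) = atan2(2.26, -6.10) = 159.6707° be the start→goal bearing.
Normalize: d = |goal − start| / ρ = 6.505198/1.83 = 3.554753, α = (θ_start − ψ) mod 360° = 83.7293° = 1.461351 rad, β = (θ_goal − ψ) mod 360° = 4.4293° = 0.077305 rad.
Common terms: sin α = 0.994017, cos α = 0.109227, sin β = 0.077228, cos β = 0.997013, cos(α−β) = 0.185667, d² = 12.636269. Work in radians in the unit-radius frame; every candidate has L = ρ·(t + p + q).
LSL: p² = 2 + d² − 2cos(α−β) + 2d(sin α − sin β) = 20.782850; p = √p² = 4.558821; φ = atan2(cos β − cos α, d + sin α − sin β) = 0.195993 rad; t = (φ − α) mod 2π = 5.017827 rad, q = (β − φ) mod 2π = 6.164498 rad → L = 1.83·(5.017827 + 4.558821 + 6.164498) = 1.83·15.741146 = 28.806297 m
RSR: p² = 2 + d² − 2cos(α−β) + 2d(sin β − sin α) = 7.747020; p = √p² = 2.783347; φ = atan2(cos α − cos β, d − sin α + sin β) = -0.324636 rad; t = (α − φ) mod 2π = 1.785987 rad, q = (φ − β) mod 2π = 5.881244 rad → L = 1.83·(1.785987 + 2.783347 + 5.881244) = 1.83·10.450578 = 19.124558 m
LSR: p² = d² − 2 + 2cos(α−β) + 2d(sin α + sin β) = 18.623624; p = √p² = 4.315510; φ = atan2(−cos α − cos β, d + sin α + sin β) − atan2(−2, p) = 0.199251 rad; t = (φ − α) mod 2π = 5.021085 rad, q = (φ − β) mod 2π = 0.121946 rad → L = 1.83·(5.021085 + 4.315510 + 0.121946) = 1.83·9.458540 = 17.309129 m
RSL: p² = d² − 2 + 2cos(α−β) − 2d(sin α + sin β) = 3.391579; p = √p² = 1.841624; φ = atan2(cos α + cos β, d − sin α − sin β) − atan2(2, p) = -0.407550 rad; t = (α − φ) mod 2π = 1.868901 rad, q = (β − φ) mod 2π = 0.484855 rad → L = 1.83·(1.868901 + 1.841624 + 0.484855) = 1.83·4.195381 = 7.677547 m
RLR: c = (6 − d² + 2cos(α−β) + 2d(sin α − sin β))/8 = 0.031622; p = 2π − arccos c = 4.744017 rad; φ = atan2(cos α − cos β, d − sin α + sin β) = -0.324636 rad; t = (α − φ + p/2) mod 2π = 4.157995 rad, q = (α − β − t + p) mod 2π = 1.970067 rad → L = 1.83·(4.157995 + 4.744017 + 1.970067) = 1.83·10.872080 = 19.895906 m
LRL: c = (6 − d² + 2cos(α−β) − 2d(sin α − sin β))/8 = -1.597856, |c| > 1 → infeasible
Shortest: RSL with L = 7.677547 m ≈ 7.6775 m
Convert RSL to answer units (arcs ×180/π): t = 1.868901·180/π = 107.0802°, p = ρ·p = 1.83·1.841624 = 3.3702 m, q = 0.484855·180/π = 27.7802°, L = 7.6775 m.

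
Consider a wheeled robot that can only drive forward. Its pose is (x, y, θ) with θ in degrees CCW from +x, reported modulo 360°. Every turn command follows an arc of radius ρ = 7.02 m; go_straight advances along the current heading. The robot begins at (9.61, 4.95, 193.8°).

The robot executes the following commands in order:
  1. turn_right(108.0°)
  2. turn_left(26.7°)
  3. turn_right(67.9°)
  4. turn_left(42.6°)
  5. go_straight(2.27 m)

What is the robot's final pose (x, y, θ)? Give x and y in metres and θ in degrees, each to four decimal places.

set_pose: (x, y, θ) = (9.6100, 4.9500, 193.8000°), ρ = 7.02
turn_right(108.0°): centre at ρ to the right, rotate −108.0° → (0.9343, 12.2815, 85.8000°)
turn_left(26.7°): centre at ρ to the left, rotate +26.7° → (0.4188, 15.4821, 112.5000°)
turn_right(67.9°): centre at ρ to the right, rotate −67.9° → (1.9754, 23.1669, 44.6000°)
turn_left(42.6°): centre at ρ to the left, rotate +42.6° → (4.0579, 27.8224, 87.2000°)
go_straight(2.27): x += 2.27·cos θ, y += 2.27·sin θ → (4.1687, 30.0897, 87.2000°)

(4.1687, 30.0897, 87.2000°)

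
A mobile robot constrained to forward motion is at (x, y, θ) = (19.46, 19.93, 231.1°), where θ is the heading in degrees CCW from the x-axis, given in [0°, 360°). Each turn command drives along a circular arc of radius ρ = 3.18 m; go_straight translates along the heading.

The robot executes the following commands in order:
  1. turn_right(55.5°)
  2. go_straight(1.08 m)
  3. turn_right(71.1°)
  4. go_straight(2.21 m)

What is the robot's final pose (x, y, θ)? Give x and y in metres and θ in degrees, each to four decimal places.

(12.2763, 23.3532, 104.5000°)

set_pose: (x, y, θ) = (19.4600, 19.9300, 231.1000°), ρ = 3.18
turn_right(55.5°): centre at ρ to the right, rotate −55.5° → (16.7412, 18.7563, 175.6000°)
go_straight(1.08): x += 1.08·cos θ, y += 1.08·sin θ → (15.6644, 18.8392, 175.6000°)
turn_right(71.1°): centre at ρ to the right, rotate −71.1° → (12.8297, 21.2136, 104.5000°)
go_straight(2.21): x += 2.21·cos θ, y += 2.21·sin θ → (12.2763, 23.3532, 104.5000°)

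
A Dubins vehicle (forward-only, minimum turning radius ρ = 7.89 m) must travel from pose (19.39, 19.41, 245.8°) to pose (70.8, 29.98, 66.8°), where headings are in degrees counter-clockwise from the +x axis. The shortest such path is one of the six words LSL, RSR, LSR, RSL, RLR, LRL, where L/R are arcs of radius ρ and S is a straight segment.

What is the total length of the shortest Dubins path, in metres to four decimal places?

Let ψ = atan2(Δy, Δx) = atan2(10.57, 51.41) = 11.6182° be the start→goal bearing.
Normalize: d = |goal − start| / ρ = 52.485360/7.89 = 6.652137, α = (θ_start − ψ) mod 360° = 234.1818° = 4.087243 rad, β = (θ_goal − ψ) mod 360° = 55.1818° = 0.963104 rad.
Common terms: sin α = -0.810878, cos α = -0.585216, sin β = 0.820968, cos β = 0.570975, cos(α−β) = -0.999848, d² = 44.250925. Work in radians in the unit-radius frame; every candidate has L = ρ·(t + p + q).
LSL: p² = 2 + d² − 2cos(α−β) + 2d(sin α − sin β) = 26.540103; p = √p² = 5.151709; φ = atan2(cos β − cos α, d + sin α − sin β) = 0.226357 rad; t = (φ − α) mod 2π = 2.422299 rad, q = (β − φ) mod 2π = 0.736747 rad → L = 7.89·(2.422299 + 5.151709 + 0.736747) = 7.89·8.310755 = 65.571855 m
RSR: p² = 2 + d² − 2cos(α−β) + 2d(sin β − sin α) = 69.961137; p = √p² = 8.364277; φ = atan2(cos α − cos β, d − sin α + sin β) = -0.138674 rad; t = (α − φ) mod 2π = 4.225917 rad, q = (φ − β) mod 2π = 5.181408 rad → L = 7.89·(4.225917 + 8.364277 + 5.181408) = 7.89·17.771602 = 140.217941 m
LSR: p² = d² − 2 + 2cos(α−β) + 2d(sin α + sin β) = 40.385469; p = √p² = 6.354956; φ = atan2(−cos α − cos β, d + sin α + sin β) − atan2(−2, p) = 0.307039 rad; t = (φ − α) mod 2π = 2.502981 rad, q = (φ − β) mod 2π = 5.627121 rad → L = 7.89·(2.502981 + 6.354956 + 5.627121) = 7.89·14.485058 = 114.287110 m
RSL: p² = d² − 2 + 2cos(α−β) − 2d(sin α + sin β) = 40.116990; p = √p² = 6.333797; φ = atan2(cos α + cos β, d − sin α − sin β) − atan2(2, p) = -0.308002 rad; t = (α − φ) mod 2π = 4.395245 rad, q = (β − φ) mod 2π = 1.271106 rad → L = 7.89·(4.395245 + 6.333797 + 1.271106) = 7.89·12.000148 = 94.681167 m
RLR: c = (6 − d² + 2cos(α−β) + 2d(sin α − sin β))/8 = -7.745142, |c| > 1 → infeasible
LRL: c = (6 − d² + 2cos(α−β) − 2d(sin α − sin β))/8 = -2.317513, |c| > 1 → infeasible
Shortest: LSL with L = 65.571855 m ≈ 65.5719 m

65.5719 m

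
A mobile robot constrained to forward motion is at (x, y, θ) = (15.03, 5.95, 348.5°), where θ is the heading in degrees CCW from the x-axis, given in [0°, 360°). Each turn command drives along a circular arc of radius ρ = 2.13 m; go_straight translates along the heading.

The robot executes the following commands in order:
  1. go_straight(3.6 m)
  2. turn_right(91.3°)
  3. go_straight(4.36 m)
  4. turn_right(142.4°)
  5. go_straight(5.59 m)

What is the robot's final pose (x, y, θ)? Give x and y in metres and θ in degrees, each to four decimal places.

(12.8888, 3.0744, 114.8000°)

set_pose: (x, y, θ) = (15.0300, 5.9500, 348.5000°), ρ = 2.13
go_straight(3.6): x += 3.6·cos θ, y += 3.6·sin θ → (18.5577, 5.2323, 348.5000°)
turn_right(91.3°): centre at ρ to the right, rotate −91.3° → (20.2101, 2.6731, 257.2000°)
go_straight(4.36): x += 4.36·cos θ, y += 4.36·sin θ → (19.2442, -1.5785, 257.2000°)
turn_right(142.4°): centre at ρ to the right, rotate −142.4° → (15.2336, -2.0000, 114.8000°)
go_straight(5.59): x += 5.59·cos θ, y += 5.59·sin θ → (12.8888, 3.0744, 114.8000°)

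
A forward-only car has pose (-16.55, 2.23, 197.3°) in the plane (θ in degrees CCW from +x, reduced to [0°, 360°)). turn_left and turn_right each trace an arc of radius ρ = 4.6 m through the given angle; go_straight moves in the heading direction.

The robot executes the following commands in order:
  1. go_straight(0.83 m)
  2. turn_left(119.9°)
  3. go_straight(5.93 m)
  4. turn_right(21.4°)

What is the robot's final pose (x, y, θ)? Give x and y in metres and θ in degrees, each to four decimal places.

(-13.7329, -11.1861, 295.8000°)

set_pose: (x, y, θ) = (-16.5500, 2.2300, 197.3000°), ρ = 4.6
go_straight(0.83): x += 0.83·cos θ, y += 0.83·sin θ → (-17.3425, 1.9832, 197.3000°)
turn_left(119.9°): centre at ρ to the left, rotate +119.9° → (-19.1000, -5.7839, 317.2000°)
go_straight(5.93): x += 5.93·cos θ, y += 5.93·sin θ → (-14.7489, -9.8130, 317.2000°)
turn_right(21.4°): centre at ρ to the right, rotate −21.4° → (-13.7329, -11.1861, 295.8000°)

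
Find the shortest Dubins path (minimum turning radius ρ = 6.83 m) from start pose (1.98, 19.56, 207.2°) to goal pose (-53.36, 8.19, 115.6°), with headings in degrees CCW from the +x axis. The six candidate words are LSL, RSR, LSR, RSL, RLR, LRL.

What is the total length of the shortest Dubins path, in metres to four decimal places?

Let ψ = atan2(Δy, Δx) = atan2(-11.37, -55.34) = -168.3897° be the start→goal bearing.
Normalize: d = |goal − start| / ρ = 56.495951/6.83 = 8.271735, α = (θ_start − ψ) mod 360° = 15.5897° = 0.272092 rad, β = (θ_goal − ψ) mod 360° = 283.9897° = 4.956556 rad.
Common terms: sin α = 0.268747, cos α = 0.963211, sin β = -0.970339, cos β = 0.241748, cos(α−β) = -0.027922, d² = 68.421603. Work in radians in the unit-radius frame; every candidate has L = ρ·(t + p + q).
LSL: p² = 2 + d² − 2cos(α−β) + 2d(sin α − sin β) = 90.976234; p = √p² = 9.538146; φ = atan2(cos β − cos α, d + sin α − sin β) = -0.075712 rad; t = (φ − α) mod 2π = 5.935381 rad, q = (β − φ) mod 2π = 5.032268 rad → L = 6.83·(5.935381 + 9.538146 + 5.032268) = 6.83·20.505795 = 140.054582 m
RSR: p² = 2 + d² − 2cos(α−β) + 2d(sin β − sin α) = 49.978658; p = √p² = 7.069559; φ = atan2(cos α − cos β, d − sin α + sin β) = 0.102230 rad; t = (α − φ) mod 2π = 0.169862 rad, q = (φ − β) mod 2π = 1.428859 rad → L = 6.83·(0.169862 + 7.069559 + 1.428859) = 6.83·8.668280 = 59.204353 m
LSR: p² = d² − 2 + 2cos(α−β) + 2d(sin α + sin β) = 54.758997; p = √p² = 7.399932; φ = atan2(−cos α − cos β, d + sin α + sin β) − atan2(−2, p) = 0.106118 rad; t = (φ − α) mod 2π = 6.117211 rad, q = (φ − β) mod 2π = 1.432747 rad → L = 6.83·(6.117211 + 7.399932 + 1.432747) = 6.83·14.949890 = 102.107749 m
RSL: p² = d² − 2 + 2cos(α−β) − 2d(sin α + sin β) = 77.972521; p = √p² = 8.830205; φ = atan2(cos α + cos β, d − sin α − sin β) − atan2(2, p) = -0.089253 rad; t = (α − φ) mod 2π = 0.361346 rad, q = (β − φ) mod 2π = 5.045809 rad → L = 6.83·(0.361346 + 8.830205 + 5.045809) = 6.83·14.237360 = 97.241170 m
RLR: c = (6 − d² + 2cos(α−β) + 2d(sin α − sin β))/8 = -5.247332, |c| > 1 → infeasible
LRL: c = (6 − d² + 2cos(α−β) − 2d(sin α − sin β))/8 = -10.372029, |c| > 1 → infeasible
Shortest: RSR with L = 59.204353 m ≈ 59.2044 m

59.2044 m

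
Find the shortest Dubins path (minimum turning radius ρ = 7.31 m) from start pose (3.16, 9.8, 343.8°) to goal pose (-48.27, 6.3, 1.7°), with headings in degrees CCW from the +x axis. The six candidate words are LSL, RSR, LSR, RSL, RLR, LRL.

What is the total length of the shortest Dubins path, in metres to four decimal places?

Let ψ = atan2(Δy, Δx) = atan2(-3.50, -51.43) = -176.1068° be the start→goal bearing.
Normalize: d = |goal − start| / ρ = 51.548956/7.31 = 7.051841, α = (θ_start − ψ) mod 360° = 159.9068° = 2.790900 rad, β = (θ_goal − ψ) mod 360° = 177.8068° = 3.103314 rad.
Common terms: sin α = 0.343548, cos α = -0.939135, sin β = 0.038269, cos β = -0.999267, cos(α−β) = 0.951594, d² = 49.728459. Work in radians in the unit-radius frame; every candidate has L = ρ·(t + p + q).
LSL: p² = 2 + d² − 2cos(α−β) + 2d(sin α − sin β) = 54.130828; p = √p² = 7.357366; φ = atan2(cos β − cos α, d + sin α − sin β) = -0.008173 rad; t = (φ − α) mod 2π = 3.484112 rad, q = (β − φ) mod 2π = 3.111488 rad → L = 7.31·(3.484112 + 7.357366 + 3.111488) = 7.31·13.952965 = 101.996173 m
RSR: p² = 2 + d² − 2cos(α−β) + 2d(sin β − sin α) = 45.519712; p = √p² = 6.746830; φ = atan2(cos α − cos β, d − sin α + sin β) = 0.008913 rad; t = (α − φ) mod 2π = 2.781988 rad, q = (φ − β) mod 2π = 3.188784 rad → L = 7.31·(2.781988 + 6.746830 + 3.188784) = 7.31·12.717601 = 92.965664 m
LSR: p² = d² − 2 + 2cos(α−β) + 2d(sin α + sin β) = 55.016672; p = √p² = 7.417322; φ = atan2(−cos α − cos β, d + sin α + sin β) − atan2(−2, p) = 0.518455 rad; t = (φ − α) mod 2π = 4.010740 rad, q = (φ − β) mod 2π = 3.698326 rad → L = 7.31·(4.010740 + 7.417322 + 3.698326) = 7.31·15.126389 = 110.573905 m
RSL: p² = d² − 2 + 2cos(α−β) − 2d(sin α + sin β) = 44.246623; p = √p² = 6.651814; φ = atan2(cos α + cos β, d − sin α − sin β) − atan2(2, p) = -0.574895 rad; t = (α − φ) mod 2π = 3.365795 rad, q = (β − φ) mod 2π = 3.678209 rad → L = 7.31·(3.365795 + 6.651814 + 3.678209) = 7.31·13.695818 = 100.116432 m
RLR: c = (6 − d² + 2cos(α−β) + 2d(sin α − sin β))/8 = -4.689964, |c| > 1 → infeasible
LRL: c = (6 − d² + 2cos(α−β) − 2d(sin α − sin β))/8 = -5.766354, |c| > 1 → infeasible
Shortest: RSR with L = 92.965664 m ≈ 92.9657 m

92.9657 m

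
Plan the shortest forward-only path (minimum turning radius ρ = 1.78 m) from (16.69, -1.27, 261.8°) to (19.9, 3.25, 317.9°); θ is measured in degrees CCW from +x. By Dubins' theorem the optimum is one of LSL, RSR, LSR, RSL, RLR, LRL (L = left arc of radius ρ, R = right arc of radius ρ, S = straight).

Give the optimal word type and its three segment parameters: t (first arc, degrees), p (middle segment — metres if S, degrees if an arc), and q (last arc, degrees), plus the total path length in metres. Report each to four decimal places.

Let ψ = atan2(Δy, Δx) = atan2(4.52, 3.21) = 54.6185° be the start→goal bearing.
Normalize: d = |goal − start| / ρ = 5.543870/1.78 = 3.114534, α = (θ_start − ψ) mod 360° = 207.1815° = 3.615999 rad, β = (θ_goal − ψ) mod 360° = 263.2815° = 4.595129 rad.
Common terms: sin α = -0.456811, cos α = -0.889564, sin β = -0.993133, cos β = -0.116992, cos(α−β) = 0.557745, d² = 9.700322. Work in radians in the unit-radius frame; every candidate has L = ρ·(t + p + q).
LSL: p² = 2 + d² − 2cos(α−β) + 2d(sin α − sin β) = 13.925620; p = √p² = 3.731705; φ = atan2(cos β − cos α, d + sin α − sin β) = 0.208538 rad; t = (φ − α) mod 2π = 2.875724 rad, q = (β − φ) mod 2π = 4.386591 rad → L = 1.78·(2.875724 + 3.731705 + 4.386591) = 1.78·10.994020 = 19.569355 m
RSR: p² = 2 + d² − 2cos(α−β) + 2d(sin β − sin α) = 7.244044; p = √p² = 2.691476; φ = atan2(cos α − cos β, d − sin α + sin β) = -0.291140 rad; t = (α − φ) mod 2π = 3.907139 rad, q = (φ − β) mod 2π = 1.396917 rad → L = 1.78·(3.907139 + 2.691476 + 1.396917) = 1.78·7.995532 = 14.232046 m
LSR: p² = d² − 2 + 2cos(α−β) + 2d(sin α + sin β) = -0.215985 < 0 → infeasible
RSL: p² = d² − 2 + 2cos(α−β) − 2d(sin α + sin β) = 17.847609; p = √p² = 4.224643; φ = atan2(cos α + cos β, d − sin α − sin β) − atan2(2, p) = -0.659198 rad; t = (α − φ) mod 2π = 4.275197 rad, q = (β − φ) mod 2π = 5.254327 rad → L = 1.78·(4.275197 + 4.224643 + 5.254327) = 1.78·13.754167 = 24.482418 m
RLR: c = (6 − d² + 2cos(α−β) + 2d(sin α − sin β))/8 = 0.094495; p = 2π − arccos c = 4.807025 rad; φ = atan2(cos α − cos β, d − sin α + sin β) = -0.291140 rad; t = (α − φ + p/2) mod 2π = 0.027466 rad, q = (α − β − t + p) mod 2π = 3.800429 rad → L = 1.78·(0.027466 + 4.807025 + 3.800429) = 1.78·8.634920 = 15.370157 m
LRL: c = (6 − d² + 2cos(α−β) − 2d(sin α − sin β))/8 = -0.740702; p = 2π − arccos c = 3.878274 rad; φ = atan2(cos β − cos α, d + sin α − sin β) = 0.208538 rad; t = (φ − α + p/2) mod 2π = 4.814860 rad, q = (β − α − t + p) mod 2π = 0.042543 rad → L = 1.78·(4.814860 + 3.878274 + 0.042543) = 1.78·8.735677 = 15.549505 m
Shortest: RSR with L = 14.232046 m ≈ 14.2320 m
Convert RSR to answer units (arcs ×180/π): t = 3.907139·180/π = 223.8626°, p = ρ·p = 1.78·2.691476 = 4.7908 m, q = 1.396917·180/π = 80.0374°, L = 14.2320 m.

RSR: t = 223.8626°, p = 4.7908 m, q = 80.0374°, L = 14.2320 m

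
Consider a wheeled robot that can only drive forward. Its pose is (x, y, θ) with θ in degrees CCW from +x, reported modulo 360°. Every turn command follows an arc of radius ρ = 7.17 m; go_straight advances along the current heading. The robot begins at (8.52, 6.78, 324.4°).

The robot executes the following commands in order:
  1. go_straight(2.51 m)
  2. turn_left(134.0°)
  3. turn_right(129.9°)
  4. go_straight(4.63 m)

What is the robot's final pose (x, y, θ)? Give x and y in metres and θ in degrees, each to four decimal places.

(36.6149, 16.9379, 328.5000°)

set_pose: (x, y, θ) = (8.5200, 6.7800, 324.4000°), ρ = 7.17
go_straight(2.51): x += 2.51·cos θ, y += 2.51·sin θ → (10.5609, 5.3189, 324.4000°)
turn_left(134.0°): centre at ρ to the left, rotate +134.0° → (21.8278, 12.1962, 458.4000° ≡ 98.4000°)
turn_right(129.9°): centre at ρ to the right, rotate −129.9° → (32.6672, 19.3571, -31.5000° ≡ 328.5000°)
go_straight(4.63): x += 4.63·cos θ, y += 4.63·sin θ → (36.6149, 16.9379, 328.5000°)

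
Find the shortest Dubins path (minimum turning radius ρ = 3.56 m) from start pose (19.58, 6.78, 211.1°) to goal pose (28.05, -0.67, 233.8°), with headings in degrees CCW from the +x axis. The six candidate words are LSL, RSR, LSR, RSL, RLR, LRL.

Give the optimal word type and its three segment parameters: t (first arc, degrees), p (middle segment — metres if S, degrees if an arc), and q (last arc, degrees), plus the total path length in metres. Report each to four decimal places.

RLR: t = 27.6076°, p = 256.0774°, q = 205.7699°, L = 30.4117 m

Let ψ = atan2(Δy, Δx) = atan2(-7.45, 8.47) = -41.3341° be the start→goal bearing.
Normalize: d = |goal − start| / ρ = 11.280222/3.56 = 3.168602, α = (θ_start − ψ) mod 360° = 252.4341° = 4.405805 rad, β = (θ_goal − ψ) mod 360° = 275.1341° = 4.801995 rad.
Common terms: sin α = -0.953370, cos α = -0.301803, sin β = -0.995988, cos β = 0.089486, cos(α−β) = 0.922538, d² = 10.040036. Work in radians in the unit-radius frame; every candidate has L = ρ·(t + p + q).
LSL: p² = 2 + d² − 2cos(α−β) + 2d(sin α − sin β) = 10.465038; p = √p² = 3.234971; φ = atan2(cos β − cos α, d + sin α − sin β) = 0.121253 rad; t = (φ − α) mod 2π = 1.998633 rad, q = (β − φ) mod 2π = 4.680742 rad → L = 3.56·(1.998633 + 3.234971 + 4.680742) = 3.56·9.914346 = 35.295072 m
RSR: p² = 2 + d² − 2cos(α−β) + 2d(sin β − sin α) = 9.924882; p = √p² = 3.150378; φ = atan2(cos α − cos β, d − sin α + sin β) = -0.124526 rad; t = (α − φ) mod 2π = 4.530331 rad, q = (φ − β) mod 2π = 1.356665 rad → L = 3.56·(4.530331 + 3.150378 + 1.356665) = 3.56·9.037374 = 32.173050 m
LSR: p² = d² − 2 + 2cos(α−β) + 2d(sin α + sin β) = -2.468367 < 0 → infeasible
RSL: p² = d² − 2 + 2cos(α−β) − 2d(sin α + sin β) = 22.238591; p = √p² = 4.715781; φ = atan2(cos α + cos β, d − sin α − sin β) − atan2(2, p) = -0.442576 rad; t = (α − φ) mod 2π = 4.848381 rad, q = (β − φ) mod 2π = 5.244571 rad → L = 3.56·(4.848381 + 4.715781 + 5.244571) = 3.56·14.808733 = 52.719089 m
RLR: c = (6 − d² + 2cos(α−β) + 2d(sin α − sin β))/8 = -0.240610; p = 2π − arccos c = 4.469394 rad; φ = atan2(cos α − cos β, d − sin α + sin β) = -0.124526 rad; t = (α − φ + p/2) mod 2π = 0.481843 rad, q = (α − β − t + p) mod 2π = 3.591362 rad → L = 3.56·(0.481843 + 4.469394 + 3.591362) = 3.56·8.542599 = 30.411653 m
LRL: c = (6 − d² + 2cos(α−β) − 2d(sin α − sin β))/8 = -0.308130; p = 2π − arccos c = 4.399162 rad; φ = atan2(cos β − cos α, d + sin α − sin β) = 0.121253 rad; t = (φ − α + p/2) mod 2π = 4.198214 rad, q = (β − α − t + p) mod 2π = 0.597138 rad → L = 3.56·(4.198214 + 4.399162 + 0.597138) = 3.56·9.194515 = 32.732472 m
Shortest: RLR with L = 30.411653 m ≈ 30.4117 m
Convert RLR to answer units (arcs ×180/π): t = 0.481843·180/π = 27.6076°, p = 4.469394·180/π = 256.0774°, q = 3.591362·180/π = 205.7699°, L = 30.4117 m.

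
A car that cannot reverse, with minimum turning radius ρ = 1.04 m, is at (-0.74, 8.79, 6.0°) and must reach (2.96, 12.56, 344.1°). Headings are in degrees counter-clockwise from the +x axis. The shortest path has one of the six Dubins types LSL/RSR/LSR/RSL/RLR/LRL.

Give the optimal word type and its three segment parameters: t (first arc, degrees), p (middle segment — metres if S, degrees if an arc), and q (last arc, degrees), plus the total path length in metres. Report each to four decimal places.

LSR: t = 52.1945°, p = 3.3321 m, q = 74.0945°, L = 5.6244 m

Let ψ = atan2(Δy, Δx) = atan2(3.77, 3.70) = 45.5369° be the start→goal bearing.
Normalize: d = |goal − start| / ρ = 5.282320/1.04 = 5.079153, α = (θ_start − ψ) mod 360° = 320.4631° = 5.593136 rad, β = (θ_goal − ψ) mod 360° = 298.5631° = 5.210909 rad.
Common terms: sin α = -0.636575, cos α = 0.771215, sin β = -0.878291, cos β = 0.478126, cos(α−β) = 0.927836, d² = 25.797800. Work in radians in the unit-radius frame; every candidate has L = ρ·(t + p + q).
LSL: p² = 2 + d² − 2cos(α−β) + 2d(sin α − sin β) = 28.397553; p = √p² = 5.328935; φ = atan2(cos β − cos α, d + sin α − sin β) = -0.055027 rad; t = (φ − α) mod 2π = 0.635022 rad, q = (β − φ) mod 2π = 5.265936 rad → L = 1.04·(0.635022 + 5.328935 + 5.265936) = 1.04·11.229894 = 11.679089 m
RSR: p² = 2 + d² − 2cos(α−β) + 2d(sin β − sin α) = 23.486701; p = √p² = 4.846308; φ = atan2(cos α − cos β, d − sin α + sin β) = 0.060514 rad; t = (α − φ) mod 2π = 5.532623 rad, q = (φ − β) mod 2π = 1.132790 rad → L = 1.04·(5.532623 + 4.846308 + 1.132790) = 1.04·11.511720 = 11.972189 m
LSR: p² = d² − 2 + 2cos(α−β) + 2d(sin α + sin β) = 10.264999; p = √p² = 3.203904; φ = atan2(−cos α − cos β, d + sin α + sin β) − atan2(−2, p) = 0.220917 rad; t = (φ − α) mod 2π = 0.910966 rad, q = (φ − β) mod 2π = 1.293193 rad → L = 1.04·(0.910966 + 3.203904 + 1.293193) = 1.04·5.408062 = 5.624385 m
RSL: p² = d² − 2 + 2cos(α−β) − 2d(sin α + sin β) = 41.041945; p = √p² = 6.406399; φ = atan2(cos α + cos β, d − sin α − sin β) − atan2(2, p) = -0.115354 rad; t = (α − φ) mod 2π = 5.708491 rad, q = (β − φ) mod 2π = 5.326263 rad → L = 1.04·(5.708491 + 6.406399 + 5.326263) = 1.04·17.441153 = 18.138799 m
RLR: c = (6 − d² + 2cos(α−β) + 2d(sin α − sin β))/8 = -1.935838, |c| > 1 → infeasible
LRL: c = (6 − d² + 2cos(α−β) − 2d(sin α − sin β))/8 = -2.549694, |c| > 1 → infeasible
Shortest: LSR with L = 5.624385 m ≈ 5.6244 m
Convert LSR to answer units (arcs ×180/π): t = 0.910966·180/π = 52.1945°, p = ρ·p = 1.04·3.203904 = 3.3321 m, q = 1.293193·180/π = 74.0945°, L = 5.6244 m.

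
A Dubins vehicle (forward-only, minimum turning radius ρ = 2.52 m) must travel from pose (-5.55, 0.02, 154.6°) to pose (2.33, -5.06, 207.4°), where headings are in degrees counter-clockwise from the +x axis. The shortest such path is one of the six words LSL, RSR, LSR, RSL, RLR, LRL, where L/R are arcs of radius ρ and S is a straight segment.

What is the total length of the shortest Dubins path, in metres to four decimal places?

21.1277 m

Let ψ = atan2(Δy, Δx) = atan2(-5.08, 7.88) = -32.8087° be the start→goal bearing.
Normalize: d = |goal − start| / ρ = 9.375543/2.52 = 3.720453, α = (θ_start − ψ) mod 360° = 187.4087° = 3.270898 rad, β = (θ_goal − ψ) mod 360° = 240.2087° = 4.192432 rad.
Common terms: sin α = -0.128946, cos α = -0.991652, sin β = -0.867841, cos β = -0.496843, cos(α−β) = 0.604599, d² = 13.841774. Work in radians in the unit-radius frame; every candidate has L = ρ·(t + p + q).
LSL: p² = 2 + d² − 2cos(α−β) + 2d(sin α − sin β) = 20.130625; p = √p² = 4.486716; φ = atan2(cos β − cos α, d + sin α − sin β) = 0.110508 rad; t = (φ − α) mod 2π = 3.122795 rad, q = (β − φ) mod 2π = 4.081924 rad → L = 2.52·(3.122795 + 4.486716 + 4.081924) = 2.52·11.691436 = 29.462418 m
RSR: p² = 2 + d² − 2cos(α−β) + 2d(sin β − sin α) = 9.134526; p = √p² = 3.022338; φ = atan2(cos α − cos β, d − sin α + sin β) = -0.164458 rad; t = (α − φ) mod 2π = 3.435356 rad, q = (φ − β) mod 2π = 1.926296 rad → L = 2.52·(3.435356 + 3.022338 + 1.926296) = 2.52·8.383989 = 21.127653 m
LSR: p² = d² − 2 + 2cos(α−β) + 2d(sin α + sin β) = 5.633979; p = √p² = 2.373600; φ = atan2(−cos α − cos β, d + sin α + sin β) − atan2(−2, p) = 1.200338 rad; t = (φ − α) mod 2π = 4.212625 rad, q = (φ − β) mod 2π = 3.291092 rad → L = 2.52·(4.212625 + 2.373600 + 3.291092) = 2.52·9.877317 = 24.890840 m
RSL: p² = d² − 2 + 2cos(α−β) − 2d(sin α + sin β) = 20.467965; p = √p² = 4.524153; φ = atan2(cos α + cos β, d − sin α − sin β) − atan2(2, p) = -0.721896 rad; t = (α − φ) mod 2π = 3.992795 rad, q = (β − φ) mod 2π = 4.914328 rad → L = 2.52·(3.992795 + 4.524153 + 4.914328) = 2.52·13.431277 = 33.846817 m
RLR: c = (6 − d² + 2cos(α−β) + 2d(sin α − sin β))/8 = -0.141816; p = 2π − arccos c = 4.570093 rad; φ = atan2(cos α − cos β, d − sin α + sin β) = -0.164458 rad; t = (α − φ + p/2) mod 2π = 5.720403 rad, q = (α − β − t + p) mod 2π = 4.211342 rad → L = 2.52·(5.720403 + 4.570093 + 4.211342) = 2.52·14.501838 = 36.544633 m
LRL: c = (6 − d² + 2cos(α−β) − 2d(sin α − sin β))/8 = -1.516328, |c| > 1 → infeasible
Shortest: RSR with L = 21.127653 m ≈ 21.1277 m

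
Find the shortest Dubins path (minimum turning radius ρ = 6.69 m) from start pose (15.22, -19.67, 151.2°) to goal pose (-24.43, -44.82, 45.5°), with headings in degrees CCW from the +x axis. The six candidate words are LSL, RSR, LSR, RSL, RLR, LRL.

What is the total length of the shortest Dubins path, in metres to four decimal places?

69.7277 m

Let ψ = atan2(Δy, Δx) = atan2(-25.15, -39.65) = -147.6130° be the start→goal bearing.
Normalize: d = |goal − start| / ρ = 46.953647/6.69 = 7.018482, α = (θ_start − ψ) mod 360° = 298.8130° = 5.215271 rad, β = (θ_goal − ψ) mod 360° = 193.1130° = 3.370458 rad.
Common terms: sin α = -0.876197, cos α = 0.481953, sin β = -0.226873, cos β = -0.973924, cos(α−β) = -0.270600, d² = 49.259095. Work in radians in the unit-radius frame; every candidate has L = ρ·(t + p + q).
LSL: p² = 2 + d² − 2cos(α−β) + 2d(sin α − sin β) = 42.685757; p = √p² = 6.533434; φ = atan2(cos β − cos α, d + sin α − sin β) = -0.224722 rad; t = (φ − α) mod 2π = 0.843192 rad, q = (β − φ) mod 2π = 3.595180 rad → L = 6.69·(0.843192 + 6.533434 + 3.595180) = 6.69·10.971806 = 73.401383 m
RSR: p² = 2 + d² − 2cos(α−β) + 2d(sin β − sin α) = 60.914836; p = √p² = 7.804796; φ = atan2(cos α − cos β, d − sin α + sin β) = 0.187635 rad; t = (α − φ) mod 2π = 5.027636 rad, q = (φ − β) mod 2π = 3.100362 rad → L = 6.69·(5.027636 + 7.804796 + 3.100362) = 6.69·15.932794 = 106.590392 m
LSR: p² = d² − 2 + 2cos(α−β) + 2d(sin α + sin β) = 31.234140; p = √p² = 5.588751; φ = atan2(−cos α − cos β, d + sin α + sin β) − atan2(−2, p) = 0.426638 rad; t = (φ − α) mod 2π = 1.494552 rad, q = (φ − β) mod 2π = 3.339365 rad → L = 6.69·(1.494552 + 5.588751 + 3.339365) = 6.69·10.422668 = 69.727650 m
RSL: p² = d² − 2 + 2cos(α−β) − 2d(sin α + sin β) = 62.201649; p = √p² = 7.886802; φ = atan2(cos α + cos β, d − sin α − sin β) − atan2(2, p) = -0.308855 rad; t = (α − φ) mod 2π = 5.524126 rad, q = (β − φ) mod 2π = 3.679313 rad → L = 6.69·(5.524126 + 7.886802 + 3.679313) = 6.69·17.090242 = 114.333719 m
RLR: c = (6 − d² + 2cos(α−β) + 2d(sin α − sin β))/8 = -6.614354, |c| > 1 → infeasible
LRL: c = (6 − d² + 2cos(α−β) − 2d(sin α − sin β))/8 = -4.335720, |c| > 1 → infeasible
Shortest: LSR with L = 69.727650 m ≈ 69.7277 m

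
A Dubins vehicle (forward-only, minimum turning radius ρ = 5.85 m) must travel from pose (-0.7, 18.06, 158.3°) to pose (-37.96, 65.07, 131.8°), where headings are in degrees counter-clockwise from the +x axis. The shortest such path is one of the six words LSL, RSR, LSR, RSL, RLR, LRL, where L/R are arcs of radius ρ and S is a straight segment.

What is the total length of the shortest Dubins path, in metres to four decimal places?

Let ψ = atan2(Δy, Δx) = atan2(47.01, -37.26) = 128.4002° be the start→goal bearing.
Normalize: d = |goal − start| / ρ = 59.985396/5.85 = 10.253914, α = (θ_start − ψ) mod 360° = 29.8998° = 0.521849 rad, β = (θ_goal − ψ) mod 360° = 3.3998° = 0.059337 rad.
Common terms: sin α = 0.498484, cos α = 0.866899, sin β = 0.059302, cos β = 0.998240, cos(α−β) = 0.894934, d² = 105.142748. Work in radians in the unit-radius frame; every candidate has L = ρ·(t + p + q).
LSL: p² = 2 + d² − 2cos(α−β) + 2d(sin α − sin β) = 114.359547; p = √p² = 10.693902; φ = atan2(cos β − cos α, d + sin α − sin β) = 0.012282 rad; t = (φ − α) mod 2π = 5.773618 rad, q = (β − φ) mod 2π = 0.047055 rad → L = 5.85·(5.773618 + 10.693902 + 0.047055) = 5.85·16.514575 = 96.610266 m
RSR: p² = 2 + d² − 2cos(α−β) + 2d(sin β − sin α) = 96.346212; p = √p² = 9.815611; φ = atan2(cos α − cos β, d − sin α + sin β) = -0.013381 rad; t = (α − φ) mod 2π = 0.535230 rad, q = (φ − β) mod 2π = 6.210467 rad → L = 5.85·(0.535230 + 9.815611 + 6.210467) = 5.85·16.561308 = 96.883653 m
LSR: p² = d² − 2 + 2cos(α−β) + 2d(sin α + sin β) = 116.371596; p = √p² = 10.787567; φ = atan2(−cos α − cos β, d + sin α + sin β) − atan2(−2, p) = 0.012487 rad; t = (φ − α) mod 2π = 5.773824 rad, q = (φ − β) mod 2π = 6.236336 rad → L = 5.85·(5.773824 + 10.787567 + 6.236336) = 5.85·22.797726 = 133.366698 m
RSL: p² = d² − 2 + 2cos(α−β) − 2d(sin α + sin β) = 93.493638; p = √p² = 9.669211; φ = atan2(cos α + cos β, d − sin α − sin β) − atan2(2, p) = -0.013928 rad; t = (α − φ) mod 2π = 0.535777 rad, q = (β − φ) mod 2π = 0.073265 rad → L = 5.85·(0.535777 + 9.669211 + 0.073265) = 5.85·10.278252 = 60.127777 m
RLR: c = (6 − d² + 2cos(α−β) + 2d(sin α − sin β))/8 = -11.043277, |c| > 1 → infeasible
LRL: c = (6 − d² + 2cos(α−β) − 2d(sin α − sin β))/8 = -13.294943, |c| > 1 → infeasible
Shortest: RSL with L = 60.127777 m ≈ 60.1278 m

60.1278 m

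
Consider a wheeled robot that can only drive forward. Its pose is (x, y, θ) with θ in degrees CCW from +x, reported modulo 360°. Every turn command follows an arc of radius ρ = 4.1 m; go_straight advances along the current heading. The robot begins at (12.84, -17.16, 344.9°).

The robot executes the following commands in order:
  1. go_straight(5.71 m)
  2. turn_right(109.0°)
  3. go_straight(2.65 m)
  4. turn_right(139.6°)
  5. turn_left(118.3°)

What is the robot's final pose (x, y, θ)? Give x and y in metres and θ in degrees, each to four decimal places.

set_pose: (x, y, θ) = (12.8400, -17.1600, 344.9000°), ρ = 4.1
go_straight(5.71): x += 5.71·cos θ, y += 5.71·sin θ → (18.3528, -18.6475, 344.9000°)
turn_right(109.0°): centre at ρ to the right, rotate −109.0° → (20.6798, -24.9045, 235.9000°)
go_straight(2.65): x += 2.65·cos θ, y += 2.65·sin θ → (19.1941, -27.0989, 235.9000°)
turn_right(139.6°): centre at ρ to the right, rotate −139.6° → (11.7238, -25.2502, 96.3000°)
turn_left(118.3°): centre at ρ to the left, rotate +118.3° → (5.3204, -22.3252, 214.6000°)

(5.3204, -22.3252, 214.6000°)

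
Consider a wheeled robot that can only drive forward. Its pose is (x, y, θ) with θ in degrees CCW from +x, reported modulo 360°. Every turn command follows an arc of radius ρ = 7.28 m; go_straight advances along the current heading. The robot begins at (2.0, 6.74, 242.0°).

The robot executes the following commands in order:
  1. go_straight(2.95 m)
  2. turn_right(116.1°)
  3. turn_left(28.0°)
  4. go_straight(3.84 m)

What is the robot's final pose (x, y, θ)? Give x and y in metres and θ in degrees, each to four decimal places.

set_pose: (x, y, θ) = (2.0000, 6.7400, 242.0000°), ρ = 7.28
go_straight(2.95): x += 2.95·cos θ, y += 2.95·sin θ → (0.6151, 4.1353, 242.0000°)
turn_right(116.1°): centre at ρ to the right, rotate −116.1° → (-11.7099, 3.2843, 125.9000°)
turn_left(28.0°): centre at ρ to the left, rotate +28.0° → (-14.4042, 5.5531, 153.9000°)
go_straight(3.84): x += 3.84·cos θ, y += 3.84·sin θ → (-17.8527, 7.2425, 153.9000°)

(-17.8527, 7.2425, 153.9000°)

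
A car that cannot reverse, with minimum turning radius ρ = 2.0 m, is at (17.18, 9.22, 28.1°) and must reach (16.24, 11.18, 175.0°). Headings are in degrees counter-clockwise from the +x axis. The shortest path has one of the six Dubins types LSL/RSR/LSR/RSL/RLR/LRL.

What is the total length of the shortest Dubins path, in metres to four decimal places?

13.2713 m

Let ψ = atan2(Δy, Δx) = atan2(1.96, -0.94) = 115.6220° be the start→goal bearing.
Normalize: d = |goal − start| / ρ = 2.173753/2.0 = 1.086876, α = (θ_start − ψ) mod 360° = 272.4780° = 4.755638 rad, β = (θ_goal − ψ) mod 360° = 59.3780° = 1.036342 rad.
Common terms: sin α = -0.999065, cos α = 0.043236, sin β = 0.860547, cos β = 0.509372, cos(α−β) = -0.837719, d² = 1.181300. Work in radians in the unit-radius frame; every candidate has L = ρ·(t + p + q).
LSL: p² = 2 + d² − 2cos(α−β) + 2d(sin α − sin β) = 0.814402; p = √p² = 0.902442; φ = atan2(cos β − cos α, d + sin α − sin β) = 2.598803 rad; t = (φ − α) mod 2π = 4.126350 rad, q = (β − φ) mod 2π = 4.720724 rad → L = 2.0·(4.126350 + 0.902442 + 4.720724) = 2.0·9.749516 = 19.499033 m
RSR: p² = 2 + d² − 2cos(α−β) + 2d(sin β − sin α) = 8.899072; p = √p² = 2.983131; φ = atan2(cos α − cos β, d − sin α + sin β) = -0.156900 rad; t = (α − φ) mod 2π = 4.912539 rad, q = (φ − β) mod 2π = 5.089943 rad → L = 2.0·(4.912539 + 2.983131 + 5.089943) = 2.0·12.985613 = 25.971227 m
LSR: p² = d² − 2 + 2cos(α−β) + 2d(sin α + sin β) = -2.795242 < 0 → infeasible
RSL: p² = d² − 2 + 2cos(α−β) − 2d(sin α + sin β) = -2.193033 < 0 → infeasible
RLR: c = (6 − d² + 2cos(α−β) + 2d(sin α − sin β))/8 = -0.112384; p = 2π − arccos c = 4.599767 rad; φ = atan2(cos α − cos β, d − sin α + sin β) = -0.156900 rad; t = (α − φ + p/2) mod 2π = 0.929237 rad, q = (α − β − t + p) mod 2π = 1.106642 rad → L = 2.0·(0.929237 + 4.599767 + 1.106642) = 2.0·6.635645 = 13.271291 m
LRL: c = (6 − d² + 2cos(α−β) − 2d(sin α − sin β))/8 = 0.898200; p = 2π − arccos c = 5.828046 rad; φ = atan2(cos β − cos α, d + sin α − sin β) = 2.598803 rad; t = (φ − α + p/2) mod 2π = 0.757187 rad, q = (β − α − t + p) mod 2π = 1.351562 rad → L = 2.0·(0.757187 + 5.828046 + 1.351562) = 2.0·7.936795 = 15.873590 m
Shortest: RLR with L = 13.271291 m ≈ 13.2713 m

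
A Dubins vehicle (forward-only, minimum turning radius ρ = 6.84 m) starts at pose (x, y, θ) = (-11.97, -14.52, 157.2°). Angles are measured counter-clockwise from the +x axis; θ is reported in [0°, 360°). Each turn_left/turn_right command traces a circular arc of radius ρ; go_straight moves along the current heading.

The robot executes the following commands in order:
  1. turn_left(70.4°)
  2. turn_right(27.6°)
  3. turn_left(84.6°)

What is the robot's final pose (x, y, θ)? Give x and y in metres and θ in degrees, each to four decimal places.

(-26.6630, -26.1802, 284.6000°)

set_pose: (x, y, θ) = (-11.9700, -14.5200, 157.2000°), ρ = 6.84
turn_left(70.4°): centre at ρ to the left, rotate +70.4° → (-19.6716, -16.2133, 227.6000°)
turn_right(27.6°): centre at ρ to the right, rotate −27.6° → (-22.3833, -18.0286, 200.0000°)
turn_left(84.6°): centre at ρ to the left, rotate +84.6° → (-26.6630, -26.1802, 284.6000°)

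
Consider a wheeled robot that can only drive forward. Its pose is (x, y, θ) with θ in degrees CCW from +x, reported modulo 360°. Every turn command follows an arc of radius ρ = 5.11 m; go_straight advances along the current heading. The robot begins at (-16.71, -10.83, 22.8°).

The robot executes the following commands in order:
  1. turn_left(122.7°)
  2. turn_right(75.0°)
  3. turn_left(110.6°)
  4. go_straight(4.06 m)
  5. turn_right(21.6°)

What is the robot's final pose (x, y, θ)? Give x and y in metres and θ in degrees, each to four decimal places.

(-28.5803, 11.0686, 159.5000°)

set_pose: (x, y, θ) = (-16.7100, -10.8300, 22.8000°), ρ = 5.11
turn_left(122.7°): centre at ρ to the left, rotate +122.7° → (-15.7959, -1.9080, 145.5000°)
turn_right(75.0°): centre at ρ to the right, rotate −75.0° → (-17.7184, 4.0090, 70.5000°)
turn_left(110.6°): centre at ρ to the left, rotate +110.6° → (-22.6334, 10.8239, 181.1000°)
go_straight(4.06): x += 4.06·cos θ, y += 4.06·sin θ → (-26.6927, 10.7459, 181.1000°)
turn_right(21.6°): centre at ρ to the right, rotate −21.6° → (-28.5803, 11.0686, 159.5000°)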